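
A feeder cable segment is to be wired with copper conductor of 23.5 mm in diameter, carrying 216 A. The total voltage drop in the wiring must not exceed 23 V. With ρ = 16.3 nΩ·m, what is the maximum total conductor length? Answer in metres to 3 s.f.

2830 m

ρ = 16.3 nΩ·m = 1.63×10^-8 Ω·m
A = π(d/2)² = π(1.1750e-02 m)² = 4.337e-04 m²
L_max = V_max·A/(1·ρI) = (23)(4.337e-04)/(1.63×10^-8×216) = 2830 m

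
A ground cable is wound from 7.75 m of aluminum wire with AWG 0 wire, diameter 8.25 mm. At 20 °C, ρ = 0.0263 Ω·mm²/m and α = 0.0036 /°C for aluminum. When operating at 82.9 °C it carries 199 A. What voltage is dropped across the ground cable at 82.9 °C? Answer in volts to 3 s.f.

ρ = 0.0263 Ω·mm²/m = 2.63×10^-8 Ω·m
A = π(8.25/2 mm)² = π(4.1250e-03 m)² = 5.346e-05 m²
R₍20₎ = ρL/A = (2.63×10^-8)(7.75)/(5.346e-05) = 0.003813 Ω
R₍82.9₎ = R₍20₎(1 + αΔT) = 0.003813 × (1 + 0.0036×62.9) = 0.004676 Ω
V = IR = 199 × 0.004676 = 0.931 V

0.931 V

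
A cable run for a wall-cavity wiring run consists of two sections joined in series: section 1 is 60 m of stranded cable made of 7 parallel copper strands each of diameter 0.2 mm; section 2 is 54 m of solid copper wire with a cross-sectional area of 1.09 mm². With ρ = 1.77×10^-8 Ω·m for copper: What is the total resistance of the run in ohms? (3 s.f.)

Section 1: A_strand = π(1.0000e-04)² = 3.142e-08 m²; R₁ = ρL/(N·A_s) = (1.77×10^-8)(60)/(7×3.142e-08) = 4.829 Ω
Section 2: A = 1.09 mm² = 1.090e-06 m²
R₂ = (1.77×10^-8)(54)/(1.090e-06) = 0.8769 Ω
R = R₁ + R₂ = 5.71 Ω

5.71 Ω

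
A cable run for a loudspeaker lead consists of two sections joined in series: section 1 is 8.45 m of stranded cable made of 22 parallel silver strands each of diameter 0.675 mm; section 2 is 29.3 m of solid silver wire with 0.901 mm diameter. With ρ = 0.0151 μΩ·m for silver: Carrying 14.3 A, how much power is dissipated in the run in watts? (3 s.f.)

ρ = 0.0151 μΩ·m = 1.51×10^-8 Ω·m
Section 1: A_strand = π(3.3750e-04)² = 3.578e-07 m²; R₁ = ρL/(N·A_s) = (1.51×10^-8)(8.45)/(22×3.578e-07) = 0.01621 Ω
Section 2: A = π(d/2)² = π(4.5050e-04 m)² = 6.376e-07 m²
R₂ = (1.51×10^-8)(29.3)/(6.376e-07) = 0.6939 Ω
R = R₁ + R₂ = 0.7101 Ω
P = I²R = (14.3)² × 0.7101 = 145 W

145 W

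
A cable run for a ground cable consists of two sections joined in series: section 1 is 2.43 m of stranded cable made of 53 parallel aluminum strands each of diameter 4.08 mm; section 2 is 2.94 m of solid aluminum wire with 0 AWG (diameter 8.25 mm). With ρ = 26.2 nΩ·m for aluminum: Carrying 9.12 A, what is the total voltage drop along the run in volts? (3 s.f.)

0.0140 V

ρ = 26.2 nΩ·m = 2.62×10^-8 Ω·m
Section 1: A_strand = π(2.0400e-03)² = 1.307e-05 m²; R₁ = ρL/(N·A_s) = (2.62×10^-8)(2.43)/(53×1.307e-05) = 9.188×10^-5 Ω
Section 2: A = π(8.25/2 mm)² = π(4.1250e-03 m)² = 5.346e-05 m²
R₂ = (2.62×10^-8)(2.94)/(5.346e-05) = 0.001441 Ω
R = R₁ + R₂ = 0.001533 Ω
V = IR = 9.12 × 0.001533 = 0.0140 V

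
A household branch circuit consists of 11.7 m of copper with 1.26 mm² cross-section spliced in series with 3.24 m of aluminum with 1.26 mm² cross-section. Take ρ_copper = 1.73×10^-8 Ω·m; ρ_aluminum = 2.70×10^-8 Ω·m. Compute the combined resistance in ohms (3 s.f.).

Segment 1: A = 1.26 mm² = 1.260e-06 m²
R₁ = ρL/A = (1.73×10^-8)(11.7)/(1.260e-06) = 0.1606 Ω
R₂ = (2.70×10^-8)(3.24)/(1.260e-06) = 0.06943 Ω
R = R₁ + R₂ = 0.230 Ω

0.230 Ω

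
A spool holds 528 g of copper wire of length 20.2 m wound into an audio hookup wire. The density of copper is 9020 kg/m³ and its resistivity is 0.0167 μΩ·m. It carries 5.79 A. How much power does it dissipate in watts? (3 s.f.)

3.90 W

ρ = 0.0167 μΩ·m = 1.67×10^-8 Ω·m
A = m/(density·L) = 0.528/(9020×20.2) = 2.8979e-06 m²
R = ρL/A = (1.67×10^-8)(20.2)/(2.8979e-06) = 0.1164 Ω
P = I²R = (5.79)² × 0.1164 = 3.90 W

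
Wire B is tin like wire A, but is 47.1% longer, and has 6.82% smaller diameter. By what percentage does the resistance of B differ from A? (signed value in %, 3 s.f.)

69.4%

R ∝ L/d², so R_B/R_A = (1 + 47.1/100) × (1 − 6.82/100)⁻²
= 1.471 × 1.152 = 1.694
(R_B − R_A)/R_A = 1.694 − 1 = 69.4%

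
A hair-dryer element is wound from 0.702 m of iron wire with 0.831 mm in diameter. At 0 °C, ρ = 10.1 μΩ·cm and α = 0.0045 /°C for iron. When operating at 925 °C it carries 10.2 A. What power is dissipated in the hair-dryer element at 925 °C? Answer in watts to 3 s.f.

70.2 W

ρ = 10.1 μΩ·cm = 1.01×10^-7 Ω·m
A = π(d/2)² = π(4.1550e-04 m)² = 5.424e-07 m²
R₍0₎ = ρL/A = (1.01×10^-7)(0.702)/(5.424e-07) = 0.1307 Ω
R₍925₎ = R₍0₎(1 + αΔT) = 0.1307 × (1 + 0.0045×925) = 0.6749 Ω
P = I²R = (10.2)² × 0.6749 = 70.2 W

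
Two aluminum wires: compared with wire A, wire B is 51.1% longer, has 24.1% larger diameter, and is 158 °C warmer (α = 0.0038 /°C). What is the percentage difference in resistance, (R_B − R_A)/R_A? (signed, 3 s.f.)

57.0%

R ∝ ρL/d² with ρ ∝ (1+αΔT), so R_B/R_A = (1 + 51.1/100) × (1 + 24.1/100)⁻² × (1 + 0.0038×158)
= 1.511 × 0.6493 × 1.6 = 1.57
(R_B − R_A)/R_A = 1.57 − 1 = 57.0%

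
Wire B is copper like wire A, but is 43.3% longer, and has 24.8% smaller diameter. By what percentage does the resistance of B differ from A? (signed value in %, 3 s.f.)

R ∝ L/d², so R_B/R_A = (1 + 43.3/100) × (1 − 24.8/100)⁻²
= 1.433 × 1.768 = 2.534
(R_B − R_A)/R_A = 2.534 − 1 = 153%

153%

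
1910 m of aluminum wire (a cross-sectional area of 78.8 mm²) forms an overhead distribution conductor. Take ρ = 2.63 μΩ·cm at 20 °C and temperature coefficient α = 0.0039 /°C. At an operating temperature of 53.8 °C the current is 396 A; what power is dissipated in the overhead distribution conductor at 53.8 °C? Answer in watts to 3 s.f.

ρ = 2.63 μΩ·cm = 2.63×10^-8 Ω·m
A = 78.8 mm² = 7.880e-05 m²
R₍20₎ = ρL/A = (2.63×10^-8)(1910)/(7.880e-05) = 0.6375 Ω
R₍53.8₎ = R₍20₎(1 + αΔT) = 0.6375 × (1 + 0.0039×33.8) = 0.7215 Ω
P = I²R = (396)² × 0.7215 = 1.13×10^5 W

1.13×10^5 W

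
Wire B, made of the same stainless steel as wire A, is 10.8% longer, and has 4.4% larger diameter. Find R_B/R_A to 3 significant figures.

1.02

R ∝ L/d², so R_B/R_A = (1 + 10.8/100) × (1 + 4.4/100)⁻²
= 1.108 × 0.9175 = 1.02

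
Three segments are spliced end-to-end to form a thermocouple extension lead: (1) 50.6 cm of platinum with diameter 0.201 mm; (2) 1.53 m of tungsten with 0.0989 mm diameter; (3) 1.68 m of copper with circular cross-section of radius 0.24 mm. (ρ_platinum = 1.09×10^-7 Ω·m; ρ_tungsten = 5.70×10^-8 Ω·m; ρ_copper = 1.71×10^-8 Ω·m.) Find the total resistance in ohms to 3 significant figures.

Seg 1: A = π(d/2)² = π(1.0050e-04 m)² = 3.173e-08 m²
R_1 = (1.09×10^-7)(0.506)/(3.173e-08) = 1.738 Ω
Seg 2: A = π(d/2)² = π(4.9450e-05 m)² = 7.682e-09 m²
R_2 = (5.70×10^-8)(1.53)/(7.682e-09) = 11.35 Ω
Seg 3: A = πr² = π(2.4000e-04 m)² = 1.810e-07 m²
R_3 = (1.71×10^-8)(1.68)/(1.810e-07) = 0.1588 Ω
R_total = R_1 + R_2 + R_3 = 13.2 Ω

13.2 Ω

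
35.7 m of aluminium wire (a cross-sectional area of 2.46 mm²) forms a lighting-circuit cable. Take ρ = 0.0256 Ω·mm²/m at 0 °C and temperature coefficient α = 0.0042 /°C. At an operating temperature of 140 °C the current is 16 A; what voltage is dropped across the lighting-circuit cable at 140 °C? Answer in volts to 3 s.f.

9.44 V

ρ = 0.0256 Ω·mm²/m = 2.56×10^-8 Ω·m
A = 2.46 mm² = 2.460e-06 m²
R₍0₎ = ρL/A = (2.56×10^-8)(35.7)/(2.460e-06) = 0.3715 Ω
R₍140₎ = R₍0₎(1 + αΔT) = 0.3715 × (1 + 0.0042×140) = 0.59 Ω
V = IR = 16 × 0.59 = 9.44 V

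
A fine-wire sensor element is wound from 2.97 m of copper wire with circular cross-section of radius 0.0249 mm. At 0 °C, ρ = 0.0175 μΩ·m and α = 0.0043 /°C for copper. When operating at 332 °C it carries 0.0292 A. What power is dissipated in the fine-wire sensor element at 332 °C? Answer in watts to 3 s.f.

ρ = 0.0175 μΩ·m = 1.75×10^-8 Ω·m
A = πr² = π(2.4900e-05 m)² = 1.948e-09 m²
R₍0₎ = ρL/A = (1.75×10^-8)(2.97)/(1.948e-09) = 26.68 Ω
R₍332₎ = R₍0₎(1 + αΔT) = 26.68 × (1 + 0.0043×332) = 64.78 Ω
P = I²R = (0.0292)² × 64.78 = 0.0552 W

0.0552 W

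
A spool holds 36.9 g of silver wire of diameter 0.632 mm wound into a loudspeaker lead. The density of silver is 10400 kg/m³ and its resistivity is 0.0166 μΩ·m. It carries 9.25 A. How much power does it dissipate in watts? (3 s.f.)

51.2 W

ρ = 0.0166 μΩ·m = 1.66×10^-8 Ω·m
A = π(d/2)² = π(3.1600e-04 m)² = 3.1371e-07 m²
L = m/(density·A) = 0.0369/(10400×3.1371e-07) = 11.31 m
R = ρL/A = (1.66×10^-8)(11.31)/(3.1371e-07) = 0.5985 Ω
P = I²R = (9.25)² × 0.5985 = 51.2 W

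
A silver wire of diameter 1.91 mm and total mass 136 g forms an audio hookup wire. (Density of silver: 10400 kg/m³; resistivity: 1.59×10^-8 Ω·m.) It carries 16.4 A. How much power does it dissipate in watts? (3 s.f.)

6.81 W

A = π(d/2)² = π(9.5500e-04 m)² = 2.8652e-06 m²
L = m/(density·A) = 0.136/(10400×2.8652e-06) = 4.564 m
R = ρL/A = (1.59×10^-8)(4.564)/(2.8652e-06) = 0.02533 Ω
P = I²R = (16.4)² × 0.02533 = 6.81 W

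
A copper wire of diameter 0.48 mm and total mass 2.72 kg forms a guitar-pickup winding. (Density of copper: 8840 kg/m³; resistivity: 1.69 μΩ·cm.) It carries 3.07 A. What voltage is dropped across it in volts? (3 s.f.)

488 V

ρ = 1.69 μΩ·cm = 1.69×10^-8 Ω·m
A = π(d/2)² = π(2.4000e-04 m)² = 1.8096e-07 m²
L = m/(density·A) = 2.72/(8840×1.8096e-07) = 1700 m
R = ρL/A = (1.69×10^-8)(1700)/(1.8096e-07) = 158.8 Ω
V = IR = 3.07 × 158.8 = 488 V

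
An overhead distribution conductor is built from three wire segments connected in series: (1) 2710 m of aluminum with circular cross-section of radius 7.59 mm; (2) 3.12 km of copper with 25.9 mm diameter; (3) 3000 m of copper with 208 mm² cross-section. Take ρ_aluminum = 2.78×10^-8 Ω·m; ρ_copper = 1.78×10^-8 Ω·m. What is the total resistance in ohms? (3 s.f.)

0.778 Ω

Seg 1: A = πr² = π(7.5900e-03 m)² = 1.810e-04 m²
R_1 = (2.78×10^-8)(2710)/(1.810e-04) = 0.4163 Ω
Seg 2: A = π(d/2)² = π(1.2950e-02 m)² = 5.269e-04 m²
R_2 = (1.78×10^-8)(3120)/(5.269e-04) = 0.1054 Ω
Seg 3: A = 208 mm² = 2.080e-04 m²
R_3 = (1.78×10^-8)(3000)/(2.080e-04) = 0.2567 Ω
R_total = R_1 + R_2 + R_3 = 0.778 Ω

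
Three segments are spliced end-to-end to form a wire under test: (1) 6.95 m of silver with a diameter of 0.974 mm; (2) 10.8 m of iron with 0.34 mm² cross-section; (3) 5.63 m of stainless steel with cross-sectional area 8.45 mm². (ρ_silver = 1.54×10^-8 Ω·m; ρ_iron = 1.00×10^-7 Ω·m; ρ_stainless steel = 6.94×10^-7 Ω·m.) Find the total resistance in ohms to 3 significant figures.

3.78 Ω

Seg 1: A = π(d/2)² = π(4.8700e-04 m)² = 7.451e-07 m²
R_1 = (1.54×10^-8)(6.95)/(7.451e-07) = 0.1436 Ω
Seg 2: A = 0.34 mm² = 3.400e-07 m²
R_2 = (1.00×10^-7)(10.8)/(3.400e-07) = 3.176 Ω
Seg 3: A = 8.45 mm² = 8.450e-06 m²
R_3 = (6.94×10^-7)(5.63)/(8.450e-06) = 0.4624 Ω
R_total = R_1 + R_2 + R_3 = 3.78 Ω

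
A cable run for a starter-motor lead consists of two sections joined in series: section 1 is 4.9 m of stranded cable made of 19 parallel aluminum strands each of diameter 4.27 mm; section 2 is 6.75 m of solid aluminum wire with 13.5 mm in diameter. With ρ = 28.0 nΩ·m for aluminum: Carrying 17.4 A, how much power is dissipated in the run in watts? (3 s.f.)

ρ = 28.0 nΩ·m = 2.80×10^-8 Ω·m
Section 1: A_strand = π(2.1350e-03)² = 1.432e-05 m²; R₁ = ρL/(N·A_s) = (2.80×10^-8)(4.9)/(19×1.432e-05) = 5.043×10^-4 Ω
Section 2: A = π(d/2)² = π(6.7500e-03 m)² = 1.431e-04 m²
R₂ = (2.80×10^-8)(6.75)/(1.431e-04) = 0.00132 Ω
R = R₁ + R₂ = 0.001825 Ω
P = I²R = (17.4)² × 0.001825 = 0.552 W

0.552 W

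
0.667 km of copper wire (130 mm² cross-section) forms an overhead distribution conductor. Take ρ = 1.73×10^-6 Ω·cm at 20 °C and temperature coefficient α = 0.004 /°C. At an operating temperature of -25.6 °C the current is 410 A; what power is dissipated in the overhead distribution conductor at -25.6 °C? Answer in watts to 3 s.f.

12200 W

ρ = 1.73×10^-6 Ω·cm = 1.73×10^-8 Ω·m
A = 130 mm² = 1.300e-04 m²
R₍20₎ = ρL/A = (1.73×10^-8)(667)/(1.300e-04) = 0.08876 Ω
R₍-25.6₎ = R₍20₎(1 + αΔT) = 0.08876 × (1 + 0.004×-45.6) = 0.07257 Ω
P = I²R = (410)² × 0.07257 = 12200 W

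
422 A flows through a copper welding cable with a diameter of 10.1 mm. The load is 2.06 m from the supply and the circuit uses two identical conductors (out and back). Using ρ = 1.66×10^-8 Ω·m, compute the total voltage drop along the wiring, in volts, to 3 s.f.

0.360 V

A = π(d/2)² = π(5.0500e-03 m)² = 8.012e-05 m²
Total conductor length (both ways) L = 2 × 2.06 = 4.12 m
R = ρL/A = (1.66×10^-8)(4.12)/(8.012e-05) = 8.536×10^-4 Ω
V = IR = 422 × 8.536×10^-4 = 0.360 V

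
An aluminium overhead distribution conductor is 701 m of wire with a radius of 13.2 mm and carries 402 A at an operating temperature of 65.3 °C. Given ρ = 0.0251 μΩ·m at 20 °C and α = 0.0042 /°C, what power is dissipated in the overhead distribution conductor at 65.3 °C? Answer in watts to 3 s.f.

6180 W

ρ = 0.0251 μΩ·m = 2.51×10^-8 Ω·m
A = πr² = π(1.3200e-02 m)² = 5.474e-04 m²
R₍20₎ = ρL/A = (2.51×10^-8)(701)/(5.474e-04) = 0.03214 Ω
R₍65.3₎ = R₍20₎(1 + αΔT) = 0.03214 × (1 + 0.0042×45.3) = 0.03826 Ω
P = I²R = (402)² × 0.03826 = 6180 W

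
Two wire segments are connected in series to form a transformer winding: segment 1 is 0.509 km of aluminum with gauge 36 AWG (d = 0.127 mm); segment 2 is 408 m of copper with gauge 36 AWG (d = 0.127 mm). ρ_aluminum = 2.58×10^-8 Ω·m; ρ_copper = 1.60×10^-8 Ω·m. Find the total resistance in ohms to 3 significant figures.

1550 Ω

Segment 1: A = π(0.127/2 mm)² = π(6.3500e-05 m)² = 1.267e-08 m²
R₁ = ρL/A = (2.58×10^-8)(509)/(1.267e-08) = 1037 Ω
R₂ = (1.60×10^-8)(408)/(1.267e-08) = 515.3 Ω
R = R₁ + R₂ = 1550 Ω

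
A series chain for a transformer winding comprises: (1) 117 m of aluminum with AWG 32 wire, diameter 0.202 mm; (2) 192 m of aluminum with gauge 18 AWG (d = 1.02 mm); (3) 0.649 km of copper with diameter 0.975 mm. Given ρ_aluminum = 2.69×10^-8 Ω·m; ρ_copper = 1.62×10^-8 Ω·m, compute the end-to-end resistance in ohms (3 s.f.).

Seg 1: A = π(0.202/2 mm)² = π(1.0100e-04 m)² = 3.205e-08 m²
R_1 = (2.69×10^-8)(117)/(3.205e-08) = 98.21 Ω
Seg 2: A = π(1.02/2 mm)² = π(5.1000e-04 m)² = 8.171e-07 m²
R_2 = (2.69×10^-8)(192)/(8.171e-07) = 6.321 Ω
Seg 3: A = π(d/2)² = π(4.8750e-04 m)² = 7.466e-07 m²
R_3 = (1.62×10^-8)(649)/(7.466e-07) = 14.08 Ω
R_total = R_1 + R_2 + R_3 = 119 Ω

119 Ω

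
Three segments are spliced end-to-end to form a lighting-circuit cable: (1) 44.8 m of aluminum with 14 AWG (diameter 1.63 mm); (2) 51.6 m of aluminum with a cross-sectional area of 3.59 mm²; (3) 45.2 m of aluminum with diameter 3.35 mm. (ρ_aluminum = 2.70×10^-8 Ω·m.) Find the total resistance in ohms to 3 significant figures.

Seg 1: A = π(1.63/2 mm)² = π(8.1500e-04 m)² = 2.087e-06 m²
R_1 = (2.70×10^-8)(44.8)/(2.087e-06) = 0.5797 Ω
Seg 2: A = 3.59 mm² = 3.590e-06 m²
R_2 = (2.70×10^-8)(51.6)/(3.590e-06) = 0.3881 Ω
Seg 3: A = π(d/2)² = π(1.6750e-03 m)² = 8.814e-06 m²
R_3 = (2.70×10^-8)(45.2)/(8.814e-06) = 0.1385 Ω
R_total = R_1 + R_2 + R_3 = 1.11 Ω

1.11 Ω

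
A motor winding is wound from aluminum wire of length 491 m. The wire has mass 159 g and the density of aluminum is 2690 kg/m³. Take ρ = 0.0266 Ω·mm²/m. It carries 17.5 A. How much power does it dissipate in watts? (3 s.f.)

33200 W

ρ = 0.0266 Ω·mm²/m = 2.66×10^-8 Ω·m
A = m/(density·L) = 0.159/(2690×491) = 1.2038e-07 m²
R = ρL/A = (2.66×10^-8)(491)/(1.2038e-07) = 108.5 Ω
P = I²R = (17.5)² × 108.5 = 33200 W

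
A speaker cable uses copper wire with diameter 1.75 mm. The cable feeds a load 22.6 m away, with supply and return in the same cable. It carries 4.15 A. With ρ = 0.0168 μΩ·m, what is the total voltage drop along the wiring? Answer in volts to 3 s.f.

1.31 V

ρ = 0.0168 μΩ·m = 1.68×10^-8 Ω·m
A = π(d/2)² = π(8.7500e-04 m)² = 2.405e-06 m²
Total conductor length (both ways) L = 2 × 22.6 = 45.2 m
R = ρL/A = (1.68×10^-8)(45.2)/(2.405e-06) = 0.3157 Ω
V = IR = 4.15 × 0.3157 = 1.31 V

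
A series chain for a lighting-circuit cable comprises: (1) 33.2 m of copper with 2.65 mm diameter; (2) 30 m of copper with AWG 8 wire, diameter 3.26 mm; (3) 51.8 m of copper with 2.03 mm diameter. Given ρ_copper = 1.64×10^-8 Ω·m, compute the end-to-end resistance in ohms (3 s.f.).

Seg 1: A = π(d/2)² = π(1.3250e-03 m)² = 5.515e-06 m²
R_1 = (1.64×10^-8)(33.2)/(5.515e-06) = 0.09872 Ω
Seg 2: A = π(3.26/2 mm)² = π(1.6300e-03 m)² = 8.347e-06 m²
R_2 = (1.64×10^-8)(30)/(8.347e-06) = 0.05894 Ω
Seg 3: A = π(d/2)² = π(1.0150e-03 m)² = 3.237e-06 m²
R_3 = (1.64×10^-8)(51.8)/(3.237e-06) = 0.2625 Ω
R_total = R_1 + R_2 + R_3 = 0.420 Ω

0.420 Ω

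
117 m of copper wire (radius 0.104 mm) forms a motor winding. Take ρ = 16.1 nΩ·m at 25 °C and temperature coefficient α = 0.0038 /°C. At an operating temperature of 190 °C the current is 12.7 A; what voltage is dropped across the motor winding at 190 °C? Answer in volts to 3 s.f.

1150 V

ρ = 16.1 nΩ·m = 1.61×10^-8 Ω·m
A = πr² = π(1.0400e-04 m)² = 3.398e-08 m²
R₍25₎ = ρL/A = (1.61×10^-8)(117)/(3.398e-08) = 55.44 Ω
R₍190₎ = R₍25₎(1 + αΔT) = 55.44 × (1 + 0.0038×165) = 90.2 Ω
V = IR = 12.7 × 90.2 = 1150 V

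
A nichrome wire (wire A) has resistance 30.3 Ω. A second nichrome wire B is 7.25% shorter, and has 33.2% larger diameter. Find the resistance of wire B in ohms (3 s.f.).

15.8 Ω

R ∝ L/d², so R_B/R_A = (1 − 7.25/100) × (1 + 33.2/100)⁻²
= 0.9275 × 0.5636 = 0.5228
R_B = 0.5228 × 30.3 = 15.8 Ω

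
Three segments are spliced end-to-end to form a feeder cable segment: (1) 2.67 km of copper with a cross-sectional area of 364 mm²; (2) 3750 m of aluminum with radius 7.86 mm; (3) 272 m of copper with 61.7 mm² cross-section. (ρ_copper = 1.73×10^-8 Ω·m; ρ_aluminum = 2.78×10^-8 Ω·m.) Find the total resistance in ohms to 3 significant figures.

Seg 1: A = 364 mm² = 3.640e-04 m²
R_1 = (1.73×10^-8)(2670)/(3.640e-04) = 0.1269 Ω
Seg 2: A = πr² = π(7.8600e-03 m)² = 1.941e-04 m²
R_2 = (2.78×10^-8)(3750)/(1.941e-04) = 0.5371 Ω
Seg 3: A = 61.7 mm² = 6.170e-05 m²
R_3 = (1.73×10^-8)(272)/(6.170e-05) = 0.07627 Ω
R_total = R_1 + R_2 + R_3 = 0.740 Ω

0.740 Ω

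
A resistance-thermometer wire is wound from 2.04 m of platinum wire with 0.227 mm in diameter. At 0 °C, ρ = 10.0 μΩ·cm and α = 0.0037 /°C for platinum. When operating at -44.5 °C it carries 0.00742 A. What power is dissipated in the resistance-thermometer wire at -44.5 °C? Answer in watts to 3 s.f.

2.32×10^-4 W

ρ = 10.0 μΩ·cm = 1.00×10^-7 Ω·m
A = π(d/2)² = π(1.1350e-04 m)² = 4.047e-08 m²
R₍0₎ = ρL/A = (1.00×10^-7)(2.04)/(4.047e-08) = 5.041 Ω
R₍-44.5₎ = R₍0₎(1 + αΔT) = 5.041 × (1 + 0.0037×-44.5) = 4.211 Ω
P = I²R = (0.00742)² × 4.211 = 2.32×10^-4 W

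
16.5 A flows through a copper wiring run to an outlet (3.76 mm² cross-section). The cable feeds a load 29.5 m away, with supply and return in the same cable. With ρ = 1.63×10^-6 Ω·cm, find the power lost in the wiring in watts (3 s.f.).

ρ = 1.63×10^-6 Ω·cm = 1.63×10^-8 Ω·m
A = 3.76 mm² = 3.760e-06 m²
Total conductor length (both ways) L = 2 × 29.5 = 59 m
R = ρL/A = (1.63×10^-8)(59)/(3.760e-06) = 0.2558 Ω
P = I²R = (16.5)² × 0.2558 = 69.6 W

69.6 W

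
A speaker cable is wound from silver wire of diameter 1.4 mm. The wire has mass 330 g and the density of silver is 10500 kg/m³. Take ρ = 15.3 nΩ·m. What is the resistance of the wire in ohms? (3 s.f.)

0.203 Ω

ρ = 15.3 nΩ·m = 1.53×10^-8 Ω·m
A = π(d/2)² = π(7.0000e-04 m)² = 1.5394e-06 m²
L = m/(density·A) = 0.33/(10500×1.5394e-06) = 20.42 m
R = ρL/A = (1.53×10^-8)(20.42)/(1.5394e-06) = 0.203 Ω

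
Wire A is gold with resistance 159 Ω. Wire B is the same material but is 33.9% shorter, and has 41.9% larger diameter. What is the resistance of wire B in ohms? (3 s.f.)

R ∝ L/d², so R_B/R_A = (1 − 33.9/100) × (1 + 41.9/100)⁻²
= 0.661 × 0.4966 = 0.3283
R_B = 0.3283 × 159 = 52.2 Ω

52.2 Ω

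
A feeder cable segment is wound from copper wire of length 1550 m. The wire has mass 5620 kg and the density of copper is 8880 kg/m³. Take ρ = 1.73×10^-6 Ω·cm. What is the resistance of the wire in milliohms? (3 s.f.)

ρ = 1.73×10^-6 Ω·cm = 1.73×10^-8 Ω·m
A = m/(density·L) = 5620/(8880×1550) = 4.0831e-04 m²
R = ρL/A = (1.73×10^-8)(1550)/(4.0831e-04) = 65.7 mΩ

65.7 mΩ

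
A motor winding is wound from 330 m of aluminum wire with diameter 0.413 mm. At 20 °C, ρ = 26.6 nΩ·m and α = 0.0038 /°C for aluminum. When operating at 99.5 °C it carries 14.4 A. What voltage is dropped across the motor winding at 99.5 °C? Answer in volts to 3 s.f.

ρ = 26.6 nΩ·m = 2.66×10^-8 Ω·m
A = π(d/2)² = π(2.0650e-04 m)² = 1.340e-07 m²
R₍20₎ = ρL/A = (2.66×10^-8)(330)/(1.340e-07) = 65.52 Ω
R₍99.5₎ = R₍20₎(1 + αΔT) = 65.52 × (1 + 0.0038×79.5) = 85.32 Ω
V = IR = 14.4 × 85.32 = 1230 V

1230 V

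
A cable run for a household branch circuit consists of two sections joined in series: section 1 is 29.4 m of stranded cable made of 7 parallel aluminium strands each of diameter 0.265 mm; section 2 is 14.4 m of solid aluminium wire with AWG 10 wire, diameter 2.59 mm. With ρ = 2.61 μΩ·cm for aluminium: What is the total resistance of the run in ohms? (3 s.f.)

ρ = 2.61 μΩ·cm = 2.61×10^-8 Ω·m
Section 1: A_strand = π(1.3250e-04)² = 5.515e-08 m²; R₁ = ρL/(N·A_s) = (2.61×10^-8)(29.4)/(7×5.515e-08) = 1.988 Ω
Section 2: A = π(2.59/2 mm)² = π(1.2950e-03 m)² = 5.269e-06 m²
R₂ = (2.61×10^-8)(14.4)/(5.269e-06) = 0.07134 Ω
R = R₁ + R₂ = 2.06 Ω

2.06 Ω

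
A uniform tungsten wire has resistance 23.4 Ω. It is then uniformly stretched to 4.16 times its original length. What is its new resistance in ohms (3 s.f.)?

405 Ω

Volume constant ⇒ A' = A/k with k = 4.16. R' = ρ(kL)/(A/k) = k²R.
R' = 17.31 × 23.4 = 405 Ω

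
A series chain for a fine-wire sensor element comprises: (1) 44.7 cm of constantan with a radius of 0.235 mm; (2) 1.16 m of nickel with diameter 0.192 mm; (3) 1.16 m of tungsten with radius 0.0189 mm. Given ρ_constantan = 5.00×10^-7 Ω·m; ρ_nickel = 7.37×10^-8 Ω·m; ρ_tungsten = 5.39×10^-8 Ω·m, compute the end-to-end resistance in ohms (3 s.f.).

60.0 Ω

Seg 1: A = πr² = π(2.3500e-04 m)² = 1.735e-07 m²
R_1 = (5.00×10^-7)(0.447)/(1.735e-07) = 1.288 Ω
Seg 2: A = π(d/2)² = π(9.6000e-05 m)² = 2.895e-08 m²
R_2 = (7.37×10^-8)(1.16)/(2.895e-08) = 2.953 Ω
Seg 3: A = πr² = π(1.8900e-05 m)² = 1.122e-09 m²
R_3 = (5.39×10^-8)(1.16)/(1.122e-09) = 55.72 Ω
R_total = R_1 + R_2 + R_3 = 60.0 Ω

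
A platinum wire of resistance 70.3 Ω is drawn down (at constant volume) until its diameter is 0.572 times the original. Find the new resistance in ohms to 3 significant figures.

Volume constant ⇒ L' = L/r² with r = 0.572. R' = ρL'/A' = ρ(L/r²)/(πr²d₀²/4) = R/r⁴.
R' = 9.341 × 70.3 = 657 Ω

657 Ω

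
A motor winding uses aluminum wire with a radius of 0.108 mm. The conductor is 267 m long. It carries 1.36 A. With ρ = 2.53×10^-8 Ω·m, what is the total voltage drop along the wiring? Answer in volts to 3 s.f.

A = πr² = π(1.0800e-04 m)² = 3.664e-08 m²
R = ρL/A = (2.53×10^-8)(267)/(3.664e-08) = 184.3 Ω
V = IR = 1.36 × 184.3 = 251 V

251 V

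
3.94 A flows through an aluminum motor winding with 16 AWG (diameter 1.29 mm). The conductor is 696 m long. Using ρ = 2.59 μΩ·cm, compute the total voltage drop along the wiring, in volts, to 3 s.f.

ρ = 2.59 μΩ·cm = 2.59×10^-8 Ω·m
A = π(1.29/2 mm)² = π(6.4500e-04 m)² = 1.307e-06 m²
R = ρL/A = (2.59×10^-8)(696)/(1.307e-06) = 13.79 Ω
V = IR = 3.94 × 13.79 = 54.3 V

54.3 V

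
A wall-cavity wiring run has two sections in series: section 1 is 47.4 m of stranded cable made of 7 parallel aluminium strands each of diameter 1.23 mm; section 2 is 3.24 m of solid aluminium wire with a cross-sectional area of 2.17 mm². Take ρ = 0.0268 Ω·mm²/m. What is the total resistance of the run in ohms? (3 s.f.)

0.193 Ω

ρ = 0.0268 Ω·mm²/m = 2.68×10^-8 Ω·m
Section 1: A_strand = π(6.1500e-04)² = 1.188e-06 m²; R₁ = ρL/(N·A_s) = (2.68×10^-8)(47.4)/(7×1.188e-06) = 0.1527 Ω
Section 2: A = 2.17 mm² = 2.170e-06 m²
R₂ = (2.68×10^-8)(3.24)/(2.170e-06) = 0.04001 Ω
R = R₁ + R₂ = 0.193 Ω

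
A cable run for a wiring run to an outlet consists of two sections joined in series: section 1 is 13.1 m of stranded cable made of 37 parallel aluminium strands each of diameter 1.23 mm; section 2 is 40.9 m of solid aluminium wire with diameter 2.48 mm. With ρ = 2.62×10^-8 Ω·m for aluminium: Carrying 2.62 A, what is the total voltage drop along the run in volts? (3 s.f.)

0.602 V

Section 1: A_strand = π(6.1500e-04)² = 1.188e-06 m²; R₁ = ρL/(N·A_s) = (2.62×10^-8)(13.1)/(37×1.188e-06) = 0.007807 Ω
Section 2: A = π(d/2)² = π(1.2400e-03 m)² = 4.831e-06 m²
R₂ = (2.62×10^-8)(40.9)/(4.831e-06) = 0.2218 Ω
R = R₁ + R₂ = 0.2296 Ω
V = IR = 2.62 × 0.2296 = 0.602 V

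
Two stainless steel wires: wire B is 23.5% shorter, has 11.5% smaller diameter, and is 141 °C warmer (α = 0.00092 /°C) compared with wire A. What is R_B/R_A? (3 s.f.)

1.10

R ∝ ρL/d² with ρ ∝ (1+αΔT), so R_B/R_A = (1 − 23.5/100) × (1 − 11.5/100)⁻² × (1 + 0.00092×141)
= 0.765 × 1.277 × 1.13 = 1.10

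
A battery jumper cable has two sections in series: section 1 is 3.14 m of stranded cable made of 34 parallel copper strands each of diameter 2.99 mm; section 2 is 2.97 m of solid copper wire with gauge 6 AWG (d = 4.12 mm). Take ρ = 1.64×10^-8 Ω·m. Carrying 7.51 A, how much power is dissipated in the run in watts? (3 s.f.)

0.218 W

Section 1: A_strand = π(1.4950e-03)² = 7.022e-06 m²; R₁ = ρL/(N·A_s) = (1.64×10^-8)(3.14)/(34×7.022e-06) = 2.157×10^-4 Ω
Section 2: A = π(4.12/2 mm)² = π(2.0600e-03 m)² = 1.333e-05 m²
R₂ = (1.64×10^-8)(2.97)/(1.333e-05) = 0.003654 Ω
R = R₁ + R₂ = 0.003869 Ω
P = I²R = (7.51)² × 0.003869 = 0.218 W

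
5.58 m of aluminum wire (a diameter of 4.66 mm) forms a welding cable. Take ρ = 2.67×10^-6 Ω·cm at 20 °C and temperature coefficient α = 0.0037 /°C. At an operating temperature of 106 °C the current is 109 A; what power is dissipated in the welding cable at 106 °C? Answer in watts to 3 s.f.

137 W

ρ = 2.67×10^-6 Ω·cm = 2.67×10^-8 Ω·m
A = π(d/2)² = π(2.3300e-03 m)² = 1.706e-05 m²
R₍20₎ = ρL/A = (2.67×10^-8)(5.58)/(1.706e-05) = 0.008735 Ω
R₍106₎ = R₍20₎(1 + αΔT) = 0.008735 × (1 + 0.0037×86) = 0.01152 Ω
P = I²R = (109)² × 0.01152 = 137 W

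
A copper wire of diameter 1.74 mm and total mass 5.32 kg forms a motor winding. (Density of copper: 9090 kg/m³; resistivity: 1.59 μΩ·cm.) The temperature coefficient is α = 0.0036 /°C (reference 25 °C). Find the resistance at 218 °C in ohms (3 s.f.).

ρ = 1.59 μΩ·cm = 1.59×10^-8 Ω·m
A = π(d/2)² = π(8.7000e-04 m)² = 2.3779e-06 m²
L = m/(density·A) = 5.32/(9090×2.3779e-06) = 246.1 m
R = ρL/A = (1.59×10^-8)(246.1)/(2.3779e-06) = 1.646 Ω
R(218 °C) = 1.646 × (1 + 0.0036×193) = 2.79 Ω

2.79 Ω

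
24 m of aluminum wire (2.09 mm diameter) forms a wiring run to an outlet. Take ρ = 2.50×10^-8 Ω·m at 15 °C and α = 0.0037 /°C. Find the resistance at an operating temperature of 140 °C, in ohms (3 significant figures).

0.256 Ω

A = π(d/2)² = π(1.0450e-03 m)² = 3.431e-06 m²
R₍15°C₎ = ρL/A = (2.50×10^-8)(24)/(3.431e-06) = 0.1749 Ω
R = R₀(1 + αΔT) = 0.1749(1 + 0.0037×125) = 0.256 Ω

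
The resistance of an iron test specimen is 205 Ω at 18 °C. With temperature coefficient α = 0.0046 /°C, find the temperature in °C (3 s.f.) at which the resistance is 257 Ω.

73.1 °C

R = R₀(1 + α(T − T₀)) ⇒ T = T₀ + (R/R₀ − 1)/α
T = 18 + (257/205 − 1)/0.0046 = 18 + (0.2537)/0.0046 = 73.1 °C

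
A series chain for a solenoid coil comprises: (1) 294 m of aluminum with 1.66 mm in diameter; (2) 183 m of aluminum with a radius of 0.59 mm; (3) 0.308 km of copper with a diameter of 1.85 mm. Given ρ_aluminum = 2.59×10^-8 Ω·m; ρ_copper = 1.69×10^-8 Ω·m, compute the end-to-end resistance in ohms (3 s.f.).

9.79 Ω

Seg 1: A = π(d/2)² = π(8.3000e-04 m)² = 2.164e-06 m²
R_1 = (2.59×10^-8)(294)/(2.164e-06) = 3.518 Ω
Seg 2: A = πr² = π(5.9000e-04 m)² = 1.094e-06 m²
R_2 = (2.59×10^-8)(183)/(1.094e-06) = 4.334 Ω
Seg 3: A = π(d/2)² = π(9.2500e-04 m)² = 2.688e-06 m²
R_3 = (1.69×10^-8)(308)/(2.688e-06) = 1.936 Ω
R_total = R_1 + R_2 + R_3 = 9.79 Ω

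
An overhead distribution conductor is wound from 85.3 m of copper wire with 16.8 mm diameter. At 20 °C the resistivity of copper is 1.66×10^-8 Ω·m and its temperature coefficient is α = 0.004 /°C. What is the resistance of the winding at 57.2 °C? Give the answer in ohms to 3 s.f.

0.00734 Ω

A = π(d/2)² = π(8.4000e-03 m)² = 2.217e-04 m²
R₍20°C₎ = ρL/A = (1.66×10^-8)(85.3)/(2.217e-04) = 0.006388 Ω
R = R₀(1 + αΔT) = 0.006388(1 + 0.004×37.2) = 0.00734 Ω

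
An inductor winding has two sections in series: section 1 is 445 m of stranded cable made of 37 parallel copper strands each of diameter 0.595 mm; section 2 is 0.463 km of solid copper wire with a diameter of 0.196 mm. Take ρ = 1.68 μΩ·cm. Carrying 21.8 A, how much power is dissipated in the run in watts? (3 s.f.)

ρ = 1.68 μΩ·cm = 1.68×10^-8 Ω·m
Section 1: A_strand = π(2.9750e-04)² = 2.781e-07 m²; R₁ = ρL/(N·A_s) = (1.68×10^-8)(445)/(37×2.781e-07) = 0.7267 Ω
Section 2: A = π(d/2)² = π(9.8000e-05 m)² = 3.017e-08 m²
R₂ = (1.68×10^-8)(463)/(3.017e-08) = 257.8 Ω
R = R₁ + R₂ = 258.5 Ω
P = I²R = (21.8)² × 258.5 = 1.23×10^5 W

1.23×10^5 W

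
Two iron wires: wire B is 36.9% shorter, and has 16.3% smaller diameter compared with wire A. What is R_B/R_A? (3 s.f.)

R ∝ L/d², so R_B/R_A = (1 − 36.9/100) × (1 − 16.3/100)⁻²
= 0.631 × 1.427 = 0.901

0.901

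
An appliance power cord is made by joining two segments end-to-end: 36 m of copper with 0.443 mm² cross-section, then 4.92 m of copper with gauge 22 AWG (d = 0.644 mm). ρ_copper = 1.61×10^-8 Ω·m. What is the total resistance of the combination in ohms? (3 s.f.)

1.55 Ω

Segment 1: A = 0.443 mm² = 4.430e-07 m²
R₁ = ρL/A = (1.61×10^-8)(36)/(4.430e-07) = 1.308 Ω
Segment 2: A = π(0.644/2 mm)² = π(3.2200e-04 m)² = 3.257e-07 m²
R₂ = (1.61×10^-8)(4.92)/(3.257e-07) = 0.2432 Ω
R = R₁ + R₂ = 1.55 Ω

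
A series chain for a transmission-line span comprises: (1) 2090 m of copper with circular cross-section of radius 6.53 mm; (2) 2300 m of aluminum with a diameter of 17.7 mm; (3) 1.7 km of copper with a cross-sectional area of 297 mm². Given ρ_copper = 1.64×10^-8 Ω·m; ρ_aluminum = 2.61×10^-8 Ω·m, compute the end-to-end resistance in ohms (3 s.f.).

Seg 1: A = πr² = π(6.5300e-03 m)² = 1.340e-04 m²
R_1 = (1.64×10^-8)(2090)/(1.340e-04) = 0.2559 Ω
Seg 2: A = π(d/2)² = π(8.8500e-03 m)² = 2.461e-04 m²
R_2 = (2.61×10^-8)(2300)/(2.461e-04) = 0.244 Ω
Seg 3: A = 297 mm² = 2.970e-04 m²
R_3 = (1.64×10^-8)(1700)/(2.970e-04) = 0.09387 Ω
R_total = R_1 + R_2 + R_3 = 0.594 Ω

0.594 Ω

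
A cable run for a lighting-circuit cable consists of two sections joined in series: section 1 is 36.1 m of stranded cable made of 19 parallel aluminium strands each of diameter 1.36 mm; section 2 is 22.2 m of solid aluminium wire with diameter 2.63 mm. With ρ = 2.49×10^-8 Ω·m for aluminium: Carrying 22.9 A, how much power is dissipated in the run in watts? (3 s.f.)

Section 1: A_strand = π(6.8000e-04)² = 1.453e-06 m²; R₁ = ρL/(N·A_s) = (2.49×10^-8)(36.1)/(19×1.453e-06) = 0.03257 Ω
Section 2: A = π(d/2)² = π(1.3150e-03 m)² = 5.433e-06 m²
R₂ = (2.49×10^-8)(22.2)/(5.433e-06) = 0.1018 Ω
R = R₁ + R₂ = 0.1343 Ω
P = I²R = (22.9)² × 0.1343 = 70.4 W

70.4 W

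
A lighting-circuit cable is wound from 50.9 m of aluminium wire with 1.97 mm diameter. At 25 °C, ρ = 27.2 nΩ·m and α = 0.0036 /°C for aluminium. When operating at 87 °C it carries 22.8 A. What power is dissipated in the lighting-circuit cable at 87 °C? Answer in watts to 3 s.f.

289 W

ρ = 27.2 nΩ·m = 2.72×10^-8 Ω·m
A = π(d/2)² = π(9.8500e-04 m)² = 3.048e-06 m²
R₍25₎ = ρL/A = (2.72×10^-8)(50.9)/(3.048e-06) = 0.4542 Ω
R₍87₎ = R₍25₎(1 + αΔT) = 0.4542 × (1 + 0.0036×62) = 0.5556 Ω
P = I²R = (22.8)² × 0.5556 = 289 W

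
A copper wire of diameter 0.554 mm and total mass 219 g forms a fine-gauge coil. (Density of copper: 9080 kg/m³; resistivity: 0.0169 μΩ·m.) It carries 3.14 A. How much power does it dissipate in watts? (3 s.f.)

ρ = 0.0169 μΩ·m = 1.69×10^-8 Ω·m
A = π(d/2)² = π(2.7700e-04 m)² = 2.4105e-07 m²
L = m/(density·A) = 0.219/(9080×2.4105e-07) = 100.1 m
R = ρL/A = (1.69×10^-8)(100.1)/(2.4105e-07) = 7.015 Ω
P = I²R = (3.14)² × 7.015 = 69.2 W

69.2 W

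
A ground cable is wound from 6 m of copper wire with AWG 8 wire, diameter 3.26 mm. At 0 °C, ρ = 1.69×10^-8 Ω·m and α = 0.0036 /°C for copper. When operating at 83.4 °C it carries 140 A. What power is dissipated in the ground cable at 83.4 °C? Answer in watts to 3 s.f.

310 W

A = π(3.26/2 mm)² = π(1.6300e-03 m)² = 8.347e-06 m²
R₍0₎ = ρL/A = (1.69×10^-8)(6)/(8.347e-06) = 0.01215 Ω
R₍83.4₎ = R₍0₎(1 + αΔT) = 0.01215 × (1 + 0.0036×83.4) = 0.0158 Ω
P = I²R = (140)² × 0.0158 = 310 W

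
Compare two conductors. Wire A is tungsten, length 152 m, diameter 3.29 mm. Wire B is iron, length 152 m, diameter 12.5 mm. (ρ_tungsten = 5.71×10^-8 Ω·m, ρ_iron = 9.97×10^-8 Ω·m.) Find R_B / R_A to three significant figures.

0.121

R ∝ ρL/d², so R_B/R_A = (ρ_B/ρ_A) × (d_A/d_B)²
= (9.97×10^-8/5.71×10^-8) × (3.29/12.5)² = 0.121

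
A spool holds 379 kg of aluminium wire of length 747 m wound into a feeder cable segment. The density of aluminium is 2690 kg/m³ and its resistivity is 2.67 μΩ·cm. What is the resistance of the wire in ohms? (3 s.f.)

ρ = 2.67 μΩ·cm = 2.67×10^-8 Ω·m
A = m/(density·L) = 379/(2690×747) = 1.8861e-04 m²
R = ρL/A = (2.67×10^-8)(747)/(1.8861e-04) = 0.106 Ω

0.106 Ω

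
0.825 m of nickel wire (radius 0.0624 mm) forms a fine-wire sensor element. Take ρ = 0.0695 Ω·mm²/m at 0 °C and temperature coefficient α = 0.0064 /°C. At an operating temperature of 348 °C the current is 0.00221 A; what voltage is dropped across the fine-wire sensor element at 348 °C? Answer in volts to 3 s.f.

0.0334 V

ρ = 0.0695 Ω·mm²/m = 6.95×10^-8 Ω·m
A = πr² = π(6.2400e-05 m)² = 1.223e-08 m²
R₍0₎ = ρL/A = (6.95×10^-8)(0.825)/(1.223e-08) = 4.687 Ω
R₍348₎ = R₍0₎(1 + αΔT) = 4.687 × (1 + 0.0064×348) = 15.13 Ω
V = IR = 0.00221 × 15.13 = 0.0334 V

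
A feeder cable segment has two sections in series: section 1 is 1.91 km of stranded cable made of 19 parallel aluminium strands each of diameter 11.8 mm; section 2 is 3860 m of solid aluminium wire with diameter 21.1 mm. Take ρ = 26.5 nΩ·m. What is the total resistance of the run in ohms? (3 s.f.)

0.317 Ω

ρ = 26.5 nΩ·m = 2.65×10^-8 Ω·m
Section 1: A_strand = π(5.9000e-03)² = 1.094e-04 m²; R₁ = ρL/(N·A_s) = (2.65×10^-8)(1910)/(19×1.094e-04) = 0.02436 Ω
Section 2: A = π(d/2)² = π(1.0550e-02 m)² = 3.497e-04 m²
R₂ = (2.65×10^-8)(3860)/(3.497e-04) = 0.2925 Ω
R = R₁ + R₂ = 0.317 Ω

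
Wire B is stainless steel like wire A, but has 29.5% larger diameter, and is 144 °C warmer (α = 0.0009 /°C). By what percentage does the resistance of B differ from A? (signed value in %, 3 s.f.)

-32.6%

R ∝ ρL/d² with ρ ∝ (1+αΔT), so R_B/R_A = (1 + 29.5/100)⁻² × (1 + 0.0009×144)
= 0.5963 × 1.13 = 0.6736
(R_B − R_A)/R_A = 0.6736 − 1 = -32.6%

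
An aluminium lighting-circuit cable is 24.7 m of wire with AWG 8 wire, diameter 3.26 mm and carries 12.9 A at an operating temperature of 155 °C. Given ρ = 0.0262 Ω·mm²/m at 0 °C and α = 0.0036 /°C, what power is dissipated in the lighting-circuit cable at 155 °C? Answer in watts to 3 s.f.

20.1 W

ρ = 0.0262 Ω·mm²/m = 2.62×10^-8 Ω·m
A = π(3.26/2 mm)² = π(1.6300e-03 m)² = 8.347e-06 m²
R₍0₎ = ρL/A = (2.62×10^-8)(24.7)/(8.347e-06) = 0.07753 Ω
R₍155₎ = R₍0₎(1 + αΔT) = 0.07753 × (1 + 0.0036×155) = 0.1208 Ω
P = I²R = (12.9)² × 0.1208 = 20.1 W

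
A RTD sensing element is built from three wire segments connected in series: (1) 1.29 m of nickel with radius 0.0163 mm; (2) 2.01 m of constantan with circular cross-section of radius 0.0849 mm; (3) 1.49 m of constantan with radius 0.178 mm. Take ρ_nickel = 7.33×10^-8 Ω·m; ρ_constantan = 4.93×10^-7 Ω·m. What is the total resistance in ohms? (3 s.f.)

164 Ω

Seg 1: A = πr² = π(1.6300e-05 m)² = 8.347e-10 m²
R_1 = (7.33×10^-8)(1.29)/(8.347e-10) = 113.3 Ω
Seg 2: A = πr² = π(8.4900e-05 m)² = 2.264e-08 m²
R_2 = (4.93×10^-7)(2.01)/(2.264e-08) = 43.76 Ω
Seg 3: A = πr² = π(1.7800e-04 m)² = 9.954e-08 m²
R_3 = (4.93×10^-7)(1.49)/(9.954e-08) = 7.38 Ω
R_total = R_1 + R_2 + R_3 = 164 Ω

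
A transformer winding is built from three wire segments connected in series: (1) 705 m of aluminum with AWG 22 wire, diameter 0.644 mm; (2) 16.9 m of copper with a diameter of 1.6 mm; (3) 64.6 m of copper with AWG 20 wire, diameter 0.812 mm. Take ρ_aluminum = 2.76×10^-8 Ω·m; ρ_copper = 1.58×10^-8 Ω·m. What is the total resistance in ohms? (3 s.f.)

61.8 Ω

Seg 1: A = π(0.644/2 mm)² = π(3.2200e-04 m)² = 3.257e-07 m²
R_1 = (2.76×10^-8)(705)/(3.257e-07) = 59.74 Ω
Seg 2: A = π(d/2)² = π(8.0000e-04 m)² = 2.011e-06 m²
R_2 = (1.58×10^-8)(16.9)/(2.011e-06) = 0.1328 Ω
Seg 3: A = π(0.812/2 mm)² = π(4.0600e-04 m)² = 5.178e-07 m²
R_3 = (1.58×10^-8)(64.6)/(5.178e-07) = 1.971 Ω
R_total = R_1 + R_2 + R_3 = 61.8 Ω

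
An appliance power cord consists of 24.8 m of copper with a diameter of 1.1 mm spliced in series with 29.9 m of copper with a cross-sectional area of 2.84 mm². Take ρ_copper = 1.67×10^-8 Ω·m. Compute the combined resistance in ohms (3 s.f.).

0.612 Ω

Segment 1: A = π(d/2)² = π(5.5000e-04 m)² = 9.503e-07 m²
R₁ = ρL/A = (1.67×10^-8)(24.8)/(9.503e-07) = 0.4358 Ω
Segment 2: A = 2.84 mm² = 2.840e-06 m²
R₂ = (1.67×10^-8)(29.9)/(2.840e-06) = 0.1758 Ω
R = R₁ + R₂ = 0.612 Ω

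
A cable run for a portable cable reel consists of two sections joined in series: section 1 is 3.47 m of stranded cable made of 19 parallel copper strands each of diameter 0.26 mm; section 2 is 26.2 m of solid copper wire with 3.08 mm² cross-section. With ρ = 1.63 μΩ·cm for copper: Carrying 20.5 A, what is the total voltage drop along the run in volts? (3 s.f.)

ρ = 1.63 μΩ·cm = 1.63×10^-8 Ω·m
Section 1: A_strand = π(1.3000e-04)² = 5.309e-08 m²; R₁ = ρL/(N·A_s) = (1.63×10^-8)(3.47)/(19×5.309e-08) = 0.05607 Ω
Section 2: A = 3.08 mm² = 3.080e-06 m²
R₂ = (1.63×10^-8)(26.2)/(3.080e-06) = 0.1387 Ω
R = R₁ + R₂ = 0.1947 Ω
V = IR = 20.5 × 0.1947 = 3.99 V

3.99 V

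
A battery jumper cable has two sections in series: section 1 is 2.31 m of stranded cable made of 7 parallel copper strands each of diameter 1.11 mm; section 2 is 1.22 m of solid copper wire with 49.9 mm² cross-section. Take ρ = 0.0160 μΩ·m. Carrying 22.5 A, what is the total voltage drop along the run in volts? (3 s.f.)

ρ = 0.0160 μΩ·m = 1.60×10^-8 Ω·m
Section 1: A_strand = π(5.5500e-04)² = 9.677e-07 m²; R₁ = ρL/(N·A_s) = (1.60×10^-8)(2.31)/(7×9.677e-07) = 0.005456 Ω
Section 2: A = 49.9 mm² = 4.990e-05 m²
R₂ = (1.60×10^-8)(1.22)/(4.990e-05) = 3.912×10^-4 Ω
R = R₁ + R₂ = 0.005847 Ω
V = IR = 22.5 × 0.005847 = 0.132 V

0.132 V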